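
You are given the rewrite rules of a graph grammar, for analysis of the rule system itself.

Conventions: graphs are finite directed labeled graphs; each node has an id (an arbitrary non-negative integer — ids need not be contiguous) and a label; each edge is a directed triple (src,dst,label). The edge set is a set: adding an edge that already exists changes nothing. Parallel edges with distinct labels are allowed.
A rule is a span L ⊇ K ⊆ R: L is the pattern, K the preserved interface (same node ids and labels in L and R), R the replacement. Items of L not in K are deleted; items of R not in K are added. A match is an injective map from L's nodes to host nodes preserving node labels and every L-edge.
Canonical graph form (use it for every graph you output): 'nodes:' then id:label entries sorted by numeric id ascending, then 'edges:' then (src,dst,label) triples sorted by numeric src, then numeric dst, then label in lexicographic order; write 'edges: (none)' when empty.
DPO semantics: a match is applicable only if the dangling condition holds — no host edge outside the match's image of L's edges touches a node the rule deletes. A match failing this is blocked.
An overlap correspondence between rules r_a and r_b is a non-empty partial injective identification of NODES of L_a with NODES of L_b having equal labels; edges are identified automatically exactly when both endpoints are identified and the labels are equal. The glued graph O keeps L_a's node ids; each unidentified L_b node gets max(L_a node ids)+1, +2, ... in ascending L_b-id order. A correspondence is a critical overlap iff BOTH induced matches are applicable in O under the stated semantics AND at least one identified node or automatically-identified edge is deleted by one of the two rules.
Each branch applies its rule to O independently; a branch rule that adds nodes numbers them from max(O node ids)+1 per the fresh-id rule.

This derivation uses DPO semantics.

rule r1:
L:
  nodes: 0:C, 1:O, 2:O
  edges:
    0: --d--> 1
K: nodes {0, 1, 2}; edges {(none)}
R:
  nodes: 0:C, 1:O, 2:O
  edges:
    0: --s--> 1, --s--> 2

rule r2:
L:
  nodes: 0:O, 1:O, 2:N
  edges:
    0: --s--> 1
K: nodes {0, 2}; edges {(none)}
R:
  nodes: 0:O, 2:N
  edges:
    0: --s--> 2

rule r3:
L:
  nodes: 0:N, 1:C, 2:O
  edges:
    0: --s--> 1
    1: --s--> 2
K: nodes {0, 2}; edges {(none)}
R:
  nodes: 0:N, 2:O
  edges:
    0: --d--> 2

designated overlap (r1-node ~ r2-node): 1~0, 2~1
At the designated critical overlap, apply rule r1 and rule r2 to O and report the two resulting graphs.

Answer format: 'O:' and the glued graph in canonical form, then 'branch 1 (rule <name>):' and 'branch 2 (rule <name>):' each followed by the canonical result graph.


O:
nodes: 0:C, 1:O, 2:O, 3:N
edges: (0,1,d); (1,2,s)
branch 1 (rule r1):
nodes: 0:C, 1:O, 2:O, 3:N
edges: (0,1,s); (0,2,s); (1,2,s)
branch 2 (rule r2):
nodes: 0:C, 1:O, 3:N
edges: (0,1,d); (1,3,s)


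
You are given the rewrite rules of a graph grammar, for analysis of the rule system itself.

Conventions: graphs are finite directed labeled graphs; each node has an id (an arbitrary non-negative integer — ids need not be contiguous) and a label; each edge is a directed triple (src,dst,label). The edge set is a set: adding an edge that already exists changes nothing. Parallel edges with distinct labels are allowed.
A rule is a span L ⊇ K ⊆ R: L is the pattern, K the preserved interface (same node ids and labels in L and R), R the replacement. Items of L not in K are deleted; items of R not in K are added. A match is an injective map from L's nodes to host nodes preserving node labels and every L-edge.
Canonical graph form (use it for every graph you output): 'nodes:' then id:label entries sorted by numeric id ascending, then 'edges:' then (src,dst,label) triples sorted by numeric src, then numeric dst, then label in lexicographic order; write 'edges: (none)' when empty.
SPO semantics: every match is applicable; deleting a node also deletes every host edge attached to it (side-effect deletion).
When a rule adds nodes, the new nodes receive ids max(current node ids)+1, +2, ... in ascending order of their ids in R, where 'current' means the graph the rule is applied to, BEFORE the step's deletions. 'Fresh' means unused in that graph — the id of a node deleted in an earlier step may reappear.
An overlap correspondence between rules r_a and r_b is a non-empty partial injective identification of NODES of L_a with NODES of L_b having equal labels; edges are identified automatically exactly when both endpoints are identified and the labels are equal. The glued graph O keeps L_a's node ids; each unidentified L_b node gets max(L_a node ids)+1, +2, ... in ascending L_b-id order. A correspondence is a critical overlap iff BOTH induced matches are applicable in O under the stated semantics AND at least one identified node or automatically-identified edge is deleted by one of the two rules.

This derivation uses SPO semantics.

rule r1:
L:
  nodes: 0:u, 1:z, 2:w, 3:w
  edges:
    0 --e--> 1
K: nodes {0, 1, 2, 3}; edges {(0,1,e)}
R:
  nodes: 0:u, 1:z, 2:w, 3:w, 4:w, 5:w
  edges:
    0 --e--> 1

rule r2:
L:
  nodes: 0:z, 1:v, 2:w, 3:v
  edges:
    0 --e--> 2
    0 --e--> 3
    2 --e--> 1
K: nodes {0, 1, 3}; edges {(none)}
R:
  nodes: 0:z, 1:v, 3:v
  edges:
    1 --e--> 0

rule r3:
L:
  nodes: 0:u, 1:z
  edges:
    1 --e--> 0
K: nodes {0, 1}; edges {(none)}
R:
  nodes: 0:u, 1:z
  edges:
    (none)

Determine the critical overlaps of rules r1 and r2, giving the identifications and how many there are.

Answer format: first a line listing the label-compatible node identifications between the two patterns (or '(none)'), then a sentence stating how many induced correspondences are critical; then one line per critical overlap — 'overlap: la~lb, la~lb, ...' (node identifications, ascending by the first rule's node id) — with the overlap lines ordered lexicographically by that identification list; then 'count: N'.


label-compatible node identifications between L(r1) and L(r2): 1~0, 2~2, 3~2
4 of the induced correspondences are critical overlaps of r1 and r2.
overlap: 1~0, 2~2
overlap: 1~0, 3~2
overlap: 2~2
overlap: 3~2
count: 4


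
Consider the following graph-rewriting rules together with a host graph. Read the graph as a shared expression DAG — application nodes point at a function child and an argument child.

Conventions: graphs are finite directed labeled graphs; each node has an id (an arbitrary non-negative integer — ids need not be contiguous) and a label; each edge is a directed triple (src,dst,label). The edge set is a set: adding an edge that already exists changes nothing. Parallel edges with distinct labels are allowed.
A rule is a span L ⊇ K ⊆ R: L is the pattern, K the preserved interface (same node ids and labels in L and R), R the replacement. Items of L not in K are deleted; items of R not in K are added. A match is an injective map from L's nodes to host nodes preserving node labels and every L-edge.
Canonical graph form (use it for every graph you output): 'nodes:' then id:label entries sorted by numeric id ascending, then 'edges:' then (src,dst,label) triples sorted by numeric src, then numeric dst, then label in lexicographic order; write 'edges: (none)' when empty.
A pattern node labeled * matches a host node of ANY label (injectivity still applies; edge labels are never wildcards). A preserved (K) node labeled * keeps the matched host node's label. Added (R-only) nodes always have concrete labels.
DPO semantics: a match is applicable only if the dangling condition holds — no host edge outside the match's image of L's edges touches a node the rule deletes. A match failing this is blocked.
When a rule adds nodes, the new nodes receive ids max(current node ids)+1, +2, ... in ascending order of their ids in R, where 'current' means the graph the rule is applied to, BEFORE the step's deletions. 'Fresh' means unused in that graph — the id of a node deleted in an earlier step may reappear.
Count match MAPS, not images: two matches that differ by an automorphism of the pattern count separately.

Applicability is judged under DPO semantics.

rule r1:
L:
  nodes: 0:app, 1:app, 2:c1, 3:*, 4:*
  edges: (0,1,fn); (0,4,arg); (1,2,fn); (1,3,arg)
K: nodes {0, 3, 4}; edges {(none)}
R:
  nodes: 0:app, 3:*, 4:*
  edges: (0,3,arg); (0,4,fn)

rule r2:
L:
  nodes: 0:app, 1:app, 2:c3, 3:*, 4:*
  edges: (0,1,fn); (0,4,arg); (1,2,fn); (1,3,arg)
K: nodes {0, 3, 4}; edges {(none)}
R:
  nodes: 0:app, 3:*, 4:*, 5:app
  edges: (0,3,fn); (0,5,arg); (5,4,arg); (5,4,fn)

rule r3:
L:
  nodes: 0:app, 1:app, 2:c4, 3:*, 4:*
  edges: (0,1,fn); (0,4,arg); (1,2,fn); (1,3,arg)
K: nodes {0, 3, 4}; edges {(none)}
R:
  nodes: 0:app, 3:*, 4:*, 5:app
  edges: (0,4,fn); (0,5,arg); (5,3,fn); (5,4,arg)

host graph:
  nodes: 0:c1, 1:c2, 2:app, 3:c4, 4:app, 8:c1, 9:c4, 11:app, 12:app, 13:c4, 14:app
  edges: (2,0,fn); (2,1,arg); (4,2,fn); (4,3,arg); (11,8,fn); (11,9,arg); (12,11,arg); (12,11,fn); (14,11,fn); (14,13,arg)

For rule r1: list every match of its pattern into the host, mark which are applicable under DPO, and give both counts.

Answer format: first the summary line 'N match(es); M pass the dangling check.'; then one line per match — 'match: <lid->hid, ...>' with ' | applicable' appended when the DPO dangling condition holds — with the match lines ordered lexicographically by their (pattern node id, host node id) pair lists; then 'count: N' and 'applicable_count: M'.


2 match(es); 1 pass the dangling check.
match: 0->4, 1->2, 2->0, 3->1, 4->3 | applicable
match: 0->14, 1->11, 2->8, 3->9, 4->13
count: 2
applicable_count: 1


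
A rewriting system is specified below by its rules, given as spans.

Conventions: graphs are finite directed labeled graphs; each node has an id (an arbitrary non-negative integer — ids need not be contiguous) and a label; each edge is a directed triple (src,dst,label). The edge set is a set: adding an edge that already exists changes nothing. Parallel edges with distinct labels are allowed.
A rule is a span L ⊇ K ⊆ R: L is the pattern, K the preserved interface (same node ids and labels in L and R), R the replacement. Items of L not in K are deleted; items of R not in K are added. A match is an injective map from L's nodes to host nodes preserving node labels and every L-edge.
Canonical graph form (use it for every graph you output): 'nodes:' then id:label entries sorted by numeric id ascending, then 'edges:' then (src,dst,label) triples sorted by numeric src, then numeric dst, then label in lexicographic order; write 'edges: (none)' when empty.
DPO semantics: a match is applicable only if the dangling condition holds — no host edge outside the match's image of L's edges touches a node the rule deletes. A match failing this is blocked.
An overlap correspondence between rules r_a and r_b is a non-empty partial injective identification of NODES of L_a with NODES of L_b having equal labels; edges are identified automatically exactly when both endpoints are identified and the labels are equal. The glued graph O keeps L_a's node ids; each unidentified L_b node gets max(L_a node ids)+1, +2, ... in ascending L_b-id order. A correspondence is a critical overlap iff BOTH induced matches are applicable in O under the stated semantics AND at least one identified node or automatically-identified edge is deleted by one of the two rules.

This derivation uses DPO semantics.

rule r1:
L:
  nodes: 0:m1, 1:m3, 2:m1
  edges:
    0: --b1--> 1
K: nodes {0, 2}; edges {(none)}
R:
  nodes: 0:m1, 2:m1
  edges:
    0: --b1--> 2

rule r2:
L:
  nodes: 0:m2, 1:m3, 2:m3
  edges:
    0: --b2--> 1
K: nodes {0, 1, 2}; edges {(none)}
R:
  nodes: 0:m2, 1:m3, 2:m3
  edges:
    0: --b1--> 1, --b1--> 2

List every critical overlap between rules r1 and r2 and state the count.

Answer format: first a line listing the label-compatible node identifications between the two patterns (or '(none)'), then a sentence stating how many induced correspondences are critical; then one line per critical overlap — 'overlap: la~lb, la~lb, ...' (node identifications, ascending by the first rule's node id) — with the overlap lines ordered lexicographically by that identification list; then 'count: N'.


label-compatible node identifications between L(r1) and L(r2): 1~1, 1~2
1 of the induced correspondences is a critical overlap of r1 and r2.
overlap: 1~2
count: 1


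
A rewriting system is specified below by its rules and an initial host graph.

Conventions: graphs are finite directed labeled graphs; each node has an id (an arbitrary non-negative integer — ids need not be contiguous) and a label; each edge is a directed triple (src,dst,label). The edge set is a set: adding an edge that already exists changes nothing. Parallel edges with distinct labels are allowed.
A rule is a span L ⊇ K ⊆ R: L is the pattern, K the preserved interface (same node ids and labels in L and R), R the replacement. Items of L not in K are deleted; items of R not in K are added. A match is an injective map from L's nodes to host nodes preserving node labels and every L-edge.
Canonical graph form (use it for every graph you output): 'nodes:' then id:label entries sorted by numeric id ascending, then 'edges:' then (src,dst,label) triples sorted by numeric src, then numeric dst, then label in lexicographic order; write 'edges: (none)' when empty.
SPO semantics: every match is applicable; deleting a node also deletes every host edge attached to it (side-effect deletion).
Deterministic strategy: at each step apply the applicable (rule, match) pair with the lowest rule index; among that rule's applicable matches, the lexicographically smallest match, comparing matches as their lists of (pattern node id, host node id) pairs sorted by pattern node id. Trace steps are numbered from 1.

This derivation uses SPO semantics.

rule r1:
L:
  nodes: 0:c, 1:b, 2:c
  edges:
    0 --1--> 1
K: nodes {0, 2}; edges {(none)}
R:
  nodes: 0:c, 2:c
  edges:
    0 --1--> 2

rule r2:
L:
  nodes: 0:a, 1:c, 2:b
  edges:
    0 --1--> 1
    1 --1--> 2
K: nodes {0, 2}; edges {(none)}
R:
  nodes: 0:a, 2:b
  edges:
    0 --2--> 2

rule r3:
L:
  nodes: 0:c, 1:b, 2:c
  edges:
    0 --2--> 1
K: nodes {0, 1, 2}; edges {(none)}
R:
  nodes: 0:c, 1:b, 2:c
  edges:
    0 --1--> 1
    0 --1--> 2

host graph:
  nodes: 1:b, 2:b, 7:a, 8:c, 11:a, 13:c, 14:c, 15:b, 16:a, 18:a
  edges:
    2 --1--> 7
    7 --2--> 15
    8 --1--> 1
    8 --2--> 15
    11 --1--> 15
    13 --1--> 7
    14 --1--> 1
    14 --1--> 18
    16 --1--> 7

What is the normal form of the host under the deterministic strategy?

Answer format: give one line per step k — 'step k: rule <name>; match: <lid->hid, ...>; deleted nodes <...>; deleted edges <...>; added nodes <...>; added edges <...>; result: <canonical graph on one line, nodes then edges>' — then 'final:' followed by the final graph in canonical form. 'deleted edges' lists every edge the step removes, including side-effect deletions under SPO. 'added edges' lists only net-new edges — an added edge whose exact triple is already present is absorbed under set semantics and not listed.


step 1: rule r1; match: 0->8, 1->1, 2->13; deleted nodes 1; deleted edges (8,1,1); (14,1,1); added nodes (none); added edges (8,13,1); result: nodes: 2:b, 7:a, 8:c, 11:a, 13:c, 14:c, 15:b, 16:a, 18:a edges: (2,7,1); (7,15,2); (8,13,1); (8,15,2); (11,15,1); (13,7,1); (14,18,1); (16,7,1)
step 2: rule r3; match: 0->8, 1->15, 2->13; deleted nodes (none); deleted edges (8,15,2); added nodes (none); added edges (8,15,1); result: nodes: 2:b, 7:a, 8:c, 11:a, 13:c, 14:c, 15:b, 16:a, 18:a edges: (2,7,1); (7,15,2); (8,13,1); (8,15,1); (11,15,1); (13,7,1); (14,18,1); (16,7,1)
step 3: rule r1; match: 0->8, 1->15, 2->13; deleted nodes 15; deleted edges (7,15,2); (8,15,1); (11,15,1); added nodes (none); added edges (none); result: nodes: 2:b, 7:a, 8:c, 11:a, 13:c, 14:c, 16:a, 18:a edges: (2,7,1); (8,13,1); (13,7,1); (14,18,1); (16,7,1)
final:
nodes: 2:b, 7:a, 8:c, 11:a, 13:c, 14:c, 16:a, 18:a
edges: (2,7,1); (8,13,1); (13,7,1); (14,18,1); (16,7,1)


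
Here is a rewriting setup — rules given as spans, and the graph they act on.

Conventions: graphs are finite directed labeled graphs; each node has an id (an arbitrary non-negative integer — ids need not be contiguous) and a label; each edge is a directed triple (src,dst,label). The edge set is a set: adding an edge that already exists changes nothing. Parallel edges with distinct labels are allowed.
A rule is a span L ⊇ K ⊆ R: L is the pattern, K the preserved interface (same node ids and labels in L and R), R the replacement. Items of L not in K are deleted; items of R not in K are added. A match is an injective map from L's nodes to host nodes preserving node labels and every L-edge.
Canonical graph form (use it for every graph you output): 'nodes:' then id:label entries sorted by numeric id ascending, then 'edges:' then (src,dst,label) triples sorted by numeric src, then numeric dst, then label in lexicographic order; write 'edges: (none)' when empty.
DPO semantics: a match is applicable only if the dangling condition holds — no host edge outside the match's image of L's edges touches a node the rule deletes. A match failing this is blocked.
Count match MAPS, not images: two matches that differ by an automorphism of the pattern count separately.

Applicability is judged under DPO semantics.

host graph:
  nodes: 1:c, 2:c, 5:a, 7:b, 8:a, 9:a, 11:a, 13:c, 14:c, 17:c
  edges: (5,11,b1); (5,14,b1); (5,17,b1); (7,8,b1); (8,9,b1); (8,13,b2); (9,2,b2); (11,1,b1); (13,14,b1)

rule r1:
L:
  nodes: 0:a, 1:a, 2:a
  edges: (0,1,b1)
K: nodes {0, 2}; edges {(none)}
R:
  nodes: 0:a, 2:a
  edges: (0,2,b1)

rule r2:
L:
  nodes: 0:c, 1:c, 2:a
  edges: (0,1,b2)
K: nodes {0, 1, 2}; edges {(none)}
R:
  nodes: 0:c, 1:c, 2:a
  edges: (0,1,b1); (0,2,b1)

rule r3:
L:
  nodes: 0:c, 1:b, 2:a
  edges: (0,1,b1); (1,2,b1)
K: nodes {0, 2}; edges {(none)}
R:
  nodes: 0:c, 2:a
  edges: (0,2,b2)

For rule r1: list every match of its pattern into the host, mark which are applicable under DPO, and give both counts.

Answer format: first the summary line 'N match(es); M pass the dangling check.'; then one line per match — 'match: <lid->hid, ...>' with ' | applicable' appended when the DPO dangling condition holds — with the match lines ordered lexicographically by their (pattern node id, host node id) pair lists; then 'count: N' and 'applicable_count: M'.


4 match(es); 0 pass the dangling check.
match: 0->5, 1->11, 2->8
match: 0->5, 1->11, 2->9
match: 0->8, 1->9, 2->5
match: 0->8, 1->9, 2->11
count: 4
applicable_count: 0


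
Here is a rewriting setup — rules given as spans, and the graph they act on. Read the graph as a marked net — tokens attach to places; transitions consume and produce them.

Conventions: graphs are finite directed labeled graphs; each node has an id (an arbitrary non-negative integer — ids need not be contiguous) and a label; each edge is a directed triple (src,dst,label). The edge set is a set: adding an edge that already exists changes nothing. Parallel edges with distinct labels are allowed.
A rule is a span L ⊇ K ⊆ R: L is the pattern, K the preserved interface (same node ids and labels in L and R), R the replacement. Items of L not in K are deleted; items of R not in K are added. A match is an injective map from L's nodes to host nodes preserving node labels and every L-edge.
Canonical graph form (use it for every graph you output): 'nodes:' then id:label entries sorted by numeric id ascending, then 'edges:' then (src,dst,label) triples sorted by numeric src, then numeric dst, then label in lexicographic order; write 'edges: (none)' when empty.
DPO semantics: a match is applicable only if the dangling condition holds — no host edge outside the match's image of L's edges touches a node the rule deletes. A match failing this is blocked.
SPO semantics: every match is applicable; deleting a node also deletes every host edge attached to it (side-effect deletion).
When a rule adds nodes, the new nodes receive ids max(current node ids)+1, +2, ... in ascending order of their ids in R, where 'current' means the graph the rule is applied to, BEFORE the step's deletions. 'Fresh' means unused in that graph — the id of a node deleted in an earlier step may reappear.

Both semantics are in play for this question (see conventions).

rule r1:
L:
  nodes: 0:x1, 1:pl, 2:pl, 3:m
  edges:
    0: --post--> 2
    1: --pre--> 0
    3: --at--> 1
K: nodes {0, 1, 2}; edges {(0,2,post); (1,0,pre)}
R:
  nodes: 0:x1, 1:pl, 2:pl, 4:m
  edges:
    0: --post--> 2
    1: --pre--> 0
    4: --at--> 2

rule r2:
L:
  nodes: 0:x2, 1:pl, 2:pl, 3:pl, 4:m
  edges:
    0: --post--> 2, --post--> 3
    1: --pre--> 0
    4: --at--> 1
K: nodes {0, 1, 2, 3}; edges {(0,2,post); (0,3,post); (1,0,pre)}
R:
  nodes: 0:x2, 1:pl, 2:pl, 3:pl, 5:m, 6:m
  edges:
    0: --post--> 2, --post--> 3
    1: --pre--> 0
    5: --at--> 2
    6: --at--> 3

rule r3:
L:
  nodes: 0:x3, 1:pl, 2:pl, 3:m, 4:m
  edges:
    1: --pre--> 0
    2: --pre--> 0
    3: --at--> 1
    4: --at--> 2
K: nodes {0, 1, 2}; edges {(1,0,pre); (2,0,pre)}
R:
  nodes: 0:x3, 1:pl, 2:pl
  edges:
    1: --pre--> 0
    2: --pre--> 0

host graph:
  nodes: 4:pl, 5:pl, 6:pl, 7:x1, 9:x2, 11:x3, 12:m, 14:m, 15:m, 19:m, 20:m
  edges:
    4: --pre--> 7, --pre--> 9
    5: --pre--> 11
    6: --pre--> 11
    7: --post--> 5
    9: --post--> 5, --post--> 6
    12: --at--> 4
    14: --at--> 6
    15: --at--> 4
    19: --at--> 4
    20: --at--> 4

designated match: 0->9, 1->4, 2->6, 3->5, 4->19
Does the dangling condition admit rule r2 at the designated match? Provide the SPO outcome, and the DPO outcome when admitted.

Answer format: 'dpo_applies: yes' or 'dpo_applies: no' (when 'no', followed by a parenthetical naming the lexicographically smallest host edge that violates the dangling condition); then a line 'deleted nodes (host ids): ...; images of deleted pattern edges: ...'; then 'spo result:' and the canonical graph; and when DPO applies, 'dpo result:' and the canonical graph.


dpo_applies: yes
deleted nodes (host ids): 19; images of deleted pattern edges: (19,4,at)
spo result:
nodes: 4:pl, 5:pl, 6:pl, 7:x1, 9:x2, 11:x3, 12:m, 14:m, 15:m, 20:m, 21:m, 22:m
edges: (4,7,pre); (4,9,pre); (5,11,pre); (6,11,pre); (7,5,post); (9,5,post); (9,6,post); (12,4,at); (14,6,at); (15,4,at); (20,4,at); (21,6,at); (22,5,at)
dpo result:
nodes: 4:pl, 5:pl, 6:pl, 7:x1, 9:x2, 11:x3, 12:m, 14:m, 15:m, 20:m, 21:m, 22:m
edges: (4,7,pre); (4,9,pre); (5,11,pre); (6,11,pre); (7,5,post); (9,5,post); (9,6,post); (12,4,at); (14,6,at); (15,4,at); (20,4,at); (21,6,at); (22,5,at)


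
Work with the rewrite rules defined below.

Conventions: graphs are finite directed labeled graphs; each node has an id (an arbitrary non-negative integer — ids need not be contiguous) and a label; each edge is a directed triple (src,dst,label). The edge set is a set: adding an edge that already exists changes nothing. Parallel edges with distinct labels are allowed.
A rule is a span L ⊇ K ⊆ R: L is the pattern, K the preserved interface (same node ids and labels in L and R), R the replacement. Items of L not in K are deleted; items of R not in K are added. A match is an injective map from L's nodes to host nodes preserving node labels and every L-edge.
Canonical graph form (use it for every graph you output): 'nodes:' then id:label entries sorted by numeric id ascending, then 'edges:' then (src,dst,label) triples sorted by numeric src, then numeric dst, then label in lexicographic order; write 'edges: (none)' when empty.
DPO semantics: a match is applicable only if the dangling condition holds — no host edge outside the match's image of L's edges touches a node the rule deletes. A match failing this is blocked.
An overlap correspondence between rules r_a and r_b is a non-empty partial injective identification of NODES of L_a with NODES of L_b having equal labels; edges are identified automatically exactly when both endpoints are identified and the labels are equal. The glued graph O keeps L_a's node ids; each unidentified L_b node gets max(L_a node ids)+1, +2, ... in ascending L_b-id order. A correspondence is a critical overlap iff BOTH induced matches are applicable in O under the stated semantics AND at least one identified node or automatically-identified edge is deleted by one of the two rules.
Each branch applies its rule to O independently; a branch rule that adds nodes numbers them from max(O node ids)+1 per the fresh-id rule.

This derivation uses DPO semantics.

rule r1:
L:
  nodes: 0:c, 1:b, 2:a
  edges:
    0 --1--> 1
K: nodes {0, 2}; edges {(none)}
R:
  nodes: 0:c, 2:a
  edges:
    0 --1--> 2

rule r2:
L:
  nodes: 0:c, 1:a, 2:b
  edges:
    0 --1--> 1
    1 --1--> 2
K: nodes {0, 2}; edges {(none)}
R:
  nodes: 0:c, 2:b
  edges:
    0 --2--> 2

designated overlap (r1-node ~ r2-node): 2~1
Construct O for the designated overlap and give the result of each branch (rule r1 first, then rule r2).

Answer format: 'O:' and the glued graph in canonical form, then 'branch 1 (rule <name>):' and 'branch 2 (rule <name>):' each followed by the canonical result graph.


O:
nodes: 0:c, 1:b, 2:a, 3:c, 4:b
edges: (0,1,1); (2,4,1); (3,2,1)
branch 1 (rule r1):
nodes: 0:c, 2:a, 3:c, 4:b
edges: (0,2,1); (2,4,1); (3,2,1)
branch 2 (rule r2):
nodes: 0:c, 1:b, 3:c, 4:b
edges: (0,1,1); (3,4,2)


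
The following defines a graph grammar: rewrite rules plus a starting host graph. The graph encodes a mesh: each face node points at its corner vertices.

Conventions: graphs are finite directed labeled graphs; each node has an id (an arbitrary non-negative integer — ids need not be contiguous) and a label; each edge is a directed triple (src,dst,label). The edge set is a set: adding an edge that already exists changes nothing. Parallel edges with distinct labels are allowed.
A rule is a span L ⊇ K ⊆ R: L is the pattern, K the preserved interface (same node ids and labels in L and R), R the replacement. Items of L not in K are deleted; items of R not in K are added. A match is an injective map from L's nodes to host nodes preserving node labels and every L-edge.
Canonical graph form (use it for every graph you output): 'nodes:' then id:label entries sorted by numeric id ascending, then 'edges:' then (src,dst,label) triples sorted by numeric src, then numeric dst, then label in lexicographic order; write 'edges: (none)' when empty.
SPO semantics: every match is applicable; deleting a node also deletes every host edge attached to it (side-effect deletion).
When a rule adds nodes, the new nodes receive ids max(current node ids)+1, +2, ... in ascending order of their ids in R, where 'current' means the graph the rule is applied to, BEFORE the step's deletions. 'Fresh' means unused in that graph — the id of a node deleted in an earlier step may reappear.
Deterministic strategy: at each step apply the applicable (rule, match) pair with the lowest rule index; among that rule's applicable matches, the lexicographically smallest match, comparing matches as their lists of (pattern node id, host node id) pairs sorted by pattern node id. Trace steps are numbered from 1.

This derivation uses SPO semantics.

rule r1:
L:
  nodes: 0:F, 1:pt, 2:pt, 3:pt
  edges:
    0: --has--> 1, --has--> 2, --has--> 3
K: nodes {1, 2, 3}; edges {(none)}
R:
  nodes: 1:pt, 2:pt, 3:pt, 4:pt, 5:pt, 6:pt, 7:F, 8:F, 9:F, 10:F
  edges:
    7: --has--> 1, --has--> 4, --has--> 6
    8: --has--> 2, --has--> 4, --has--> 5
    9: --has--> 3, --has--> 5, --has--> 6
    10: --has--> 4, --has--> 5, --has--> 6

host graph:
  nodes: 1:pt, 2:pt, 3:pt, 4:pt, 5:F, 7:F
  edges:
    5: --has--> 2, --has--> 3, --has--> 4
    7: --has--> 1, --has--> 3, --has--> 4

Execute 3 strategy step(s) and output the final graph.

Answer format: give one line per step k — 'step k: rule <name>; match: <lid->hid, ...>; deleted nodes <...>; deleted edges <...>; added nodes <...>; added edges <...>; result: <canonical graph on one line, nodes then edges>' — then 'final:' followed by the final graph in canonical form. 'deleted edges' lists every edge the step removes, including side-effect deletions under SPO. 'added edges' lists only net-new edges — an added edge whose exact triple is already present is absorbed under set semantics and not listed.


step 1: rule r1; match: 0->5, 1->2, 2->3, 3->4; deleted nodes 5; deleted edges (5,2,has); (5,3,has); (5,4,has); added nodes 8, 9, 10, 11, 12, 13, 14; added edges (11,2,has); (11,8,has); (11,10,has); (12,3,has); (12,8,has); (12,9,has); (13,4,has); (13,9,has); (13,10,has); (14,8,has); (14,9,has); (14,10,has); result: nodes: 1:pt, 2:pt, 3:pt, 4:pt, 7:F, 8:pt, 9:pt, 10:pt, 11:F, 12:F, 13:F, 14:F edges: (7,1,has); (7,3,has); (7,4,has); (11,2,has); (11,8,has); (11,10,has); (12,3,has); (12,8,has); (12,9,has); (13,4,has); (13,9,has); (13,10,has); (14,8,has); (14,9,has); (14,10,has)
step 2: rule r1; match: 0->7, 1->1, 2->3, 3->4; deleted nodes 7; deleted edges (7,1,has); (7,3,has); (7,4,has); added nodes 15, 16, 17, 18, 19, 20, 21; added edges (18,1,has); (18,15,has); (18,17,has); (19,3,has); (19,15,has); (19,16,has); (20,4,has); (20,16,has); (20,17,has); (21,15,has); (21,16,has); (21,17,has); result: nodes: 1:pt, 2:pt, 3:pt, 4:pt, 8:pt, 9:pt, 10:pt, 11:F, 12:F, 13:F, 14:F, 15:pt, 16:pt, 17:pt, 18:F, 19:F, 20:F, 21:F edges: (11,2,has); (11,8,has); (11,10,has); (12,3,has); (12,8,has); (12,9,has); (13,4,has); (13,9,has); (13,10,has); (14,8,has); (14,9,has); (14,10,has); (18,1,has); (18,15,has); (18,17,has); (19,3,has); (19,15,has); (19,16,has); (20,4,has); (20,16,has); (20,17,has); (21,15,has); (21,16,has); (21,17,has)
step 3: rule r1; match: 0->11, 1->2, 2->8, 3->10; deleted nodes 11; deleted edges (11,2,has); (11,8,has); (11,10,has); added nodes 22, 23, 24, 25, 26, 27, 28; added edges (25,2,has); (25,22,has); (25,24,has); (26,8,has); (26,22,has); (26,23,has); (27,10,has); (27,23,has); (27,24,has); (28,22,has); (28,23,has); (28,24,has); result: nodes: 1:pt, 2:pt, 3:pt, 4:pt, 8:pt, 9:pt, 10:pt, 12:F, 13:F, 14:F, 15:pt, 16:pt, 17:pt, 18:F, 19:F, 20:F, 21:F, 22:pt, 23:pt, 24:pt, 25:F, 26:F, 27:F, 28:F edges: (12,3,has); (12,8,has); (12,9,has); (13,4,has); (13,9,has); (13,10,has); (14,8,has); (14,9,has); (14,10,has); (18,1,has); (18,15,has); (18,17,has); (19,3,has); (19,15,has); (19,16,has); (20,4,has); (20,16,has); (20,17,has); (21,15,has); (21,16,has); (21,17,has); (25,2,has); (25,22,has); (25,24,has); (26,8,has); (26,22,has); (26,23,has); (27,10,has); (27,23,has); (27,24,has); (28,22,has); (28,23,has); (28,24,has)
final:
nodes: 1:pt, 2:pt, 3:pt, 4:pt, 8:pt, 9:pt, 10:pt, 12:F, 13:F, 14:F, 15:pt, 16:pt, 17:pt, 18:F, 19:F, 20:F, 21:F, 22:pt, 23:pt, 24:pt, 25:F, 26:F, 27:F, 28:F
edges: (12,3,has); (12,8,has); (12,9,has); (13,4,has); (13,9,has); (13,10,has); (14,8,has); (14,9,has); (14,10,has); (18,1,has); (18,15,has); (18,17,has); (19,3,has); (19,15,has); (19,16,has); (20,4,has); (20,16,has); (20,17,has); (21,15,has); (21,16,has); (21,17,has); (25,2,has); (25,22,has); (25,24,has); (26,8,has); (26,22,has); (26,23,has); (27,10,has); (27,23,has); (27,24,has); (28,22,has); (28,23,has); (28,24,has)


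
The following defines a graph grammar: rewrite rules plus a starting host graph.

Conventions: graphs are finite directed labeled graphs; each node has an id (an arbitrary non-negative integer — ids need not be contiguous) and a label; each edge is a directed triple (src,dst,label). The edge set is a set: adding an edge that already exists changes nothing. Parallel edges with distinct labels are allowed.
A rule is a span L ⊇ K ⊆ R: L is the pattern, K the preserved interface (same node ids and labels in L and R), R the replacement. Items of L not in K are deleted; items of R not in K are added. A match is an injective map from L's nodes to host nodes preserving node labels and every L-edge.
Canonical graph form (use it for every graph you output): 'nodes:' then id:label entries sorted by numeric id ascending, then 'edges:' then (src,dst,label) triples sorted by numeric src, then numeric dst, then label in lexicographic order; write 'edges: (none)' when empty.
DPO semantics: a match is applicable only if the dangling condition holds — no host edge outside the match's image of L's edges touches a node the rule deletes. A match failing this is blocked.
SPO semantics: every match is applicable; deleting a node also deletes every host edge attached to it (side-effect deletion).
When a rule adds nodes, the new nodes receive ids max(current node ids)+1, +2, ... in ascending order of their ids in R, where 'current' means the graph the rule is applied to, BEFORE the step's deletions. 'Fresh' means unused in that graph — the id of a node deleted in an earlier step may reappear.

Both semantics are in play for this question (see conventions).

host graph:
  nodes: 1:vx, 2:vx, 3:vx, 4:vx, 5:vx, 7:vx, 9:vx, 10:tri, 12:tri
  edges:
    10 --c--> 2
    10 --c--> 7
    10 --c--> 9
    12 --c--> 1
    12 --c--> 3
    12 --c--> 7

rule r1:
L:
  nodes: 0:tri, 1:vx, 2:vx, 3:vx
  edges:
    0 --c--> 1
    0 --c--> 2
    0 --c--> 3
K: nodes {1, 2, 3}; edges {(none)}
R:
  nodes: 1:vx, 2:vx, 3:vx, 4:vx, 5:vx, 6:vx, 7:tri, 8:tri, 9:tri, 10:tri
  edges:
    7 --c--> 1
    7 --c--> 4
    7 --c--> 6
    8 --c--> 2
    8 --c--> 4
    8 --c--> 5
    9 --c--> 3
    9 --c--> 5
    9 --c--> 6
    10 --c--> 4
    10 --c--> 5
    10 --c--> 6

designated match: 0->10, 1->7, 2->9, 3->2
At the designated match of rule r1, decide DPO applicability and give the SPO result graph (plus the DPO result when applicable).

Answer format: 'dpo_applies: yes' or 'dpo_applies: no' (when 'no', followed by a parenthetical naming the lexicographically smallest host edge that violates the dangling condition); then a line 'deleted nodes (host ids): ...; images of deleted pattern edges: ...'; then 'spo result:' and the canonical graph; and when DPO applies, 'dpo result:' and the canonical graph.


dpo_applies: yes
deleted nodes (host ids): 10; images of deleted pattern edges: (10,2,c); (10,7,c); (10,9,c)
spo result:
nodes: 1:vx, 2:vx, 3:vx, 4:vx, 5:vx, 7:vx, 9:vx, 12:tri, 13:vx, 14:vx, 15:vx, 16:tri, 17:tri, 18:tri, 19:tri
edges: (12,1,c); (12,3,c); (12,7,c); (16,7,c); (16,13,c); (16,15,c); (17,9,c); (17,13,c); (17,14,c); (18,2,c); (18,14,c); (18,15,c); (19,13,c); (19,14,c); (19,15,c)
dpo result:
nodes: 1:vx, 2:vx, 3:vx, 4:vx, 5:vx, 7:vx, 9:vx, 12:tri, 13:vx, 14:vx, 15:vx, 16:tri, 17:tri, 18:tri, 19:tri
edges: (12,1,c); (12,3,c); (12,7,c); (16,7,c); (16,13,c); (16,15,c); (17,9,c); (17,13,c); (17,14,c); (18,2,c); (18,14,c); (18,15,c); (19,13,c); (19,14,c); (19,15,c)


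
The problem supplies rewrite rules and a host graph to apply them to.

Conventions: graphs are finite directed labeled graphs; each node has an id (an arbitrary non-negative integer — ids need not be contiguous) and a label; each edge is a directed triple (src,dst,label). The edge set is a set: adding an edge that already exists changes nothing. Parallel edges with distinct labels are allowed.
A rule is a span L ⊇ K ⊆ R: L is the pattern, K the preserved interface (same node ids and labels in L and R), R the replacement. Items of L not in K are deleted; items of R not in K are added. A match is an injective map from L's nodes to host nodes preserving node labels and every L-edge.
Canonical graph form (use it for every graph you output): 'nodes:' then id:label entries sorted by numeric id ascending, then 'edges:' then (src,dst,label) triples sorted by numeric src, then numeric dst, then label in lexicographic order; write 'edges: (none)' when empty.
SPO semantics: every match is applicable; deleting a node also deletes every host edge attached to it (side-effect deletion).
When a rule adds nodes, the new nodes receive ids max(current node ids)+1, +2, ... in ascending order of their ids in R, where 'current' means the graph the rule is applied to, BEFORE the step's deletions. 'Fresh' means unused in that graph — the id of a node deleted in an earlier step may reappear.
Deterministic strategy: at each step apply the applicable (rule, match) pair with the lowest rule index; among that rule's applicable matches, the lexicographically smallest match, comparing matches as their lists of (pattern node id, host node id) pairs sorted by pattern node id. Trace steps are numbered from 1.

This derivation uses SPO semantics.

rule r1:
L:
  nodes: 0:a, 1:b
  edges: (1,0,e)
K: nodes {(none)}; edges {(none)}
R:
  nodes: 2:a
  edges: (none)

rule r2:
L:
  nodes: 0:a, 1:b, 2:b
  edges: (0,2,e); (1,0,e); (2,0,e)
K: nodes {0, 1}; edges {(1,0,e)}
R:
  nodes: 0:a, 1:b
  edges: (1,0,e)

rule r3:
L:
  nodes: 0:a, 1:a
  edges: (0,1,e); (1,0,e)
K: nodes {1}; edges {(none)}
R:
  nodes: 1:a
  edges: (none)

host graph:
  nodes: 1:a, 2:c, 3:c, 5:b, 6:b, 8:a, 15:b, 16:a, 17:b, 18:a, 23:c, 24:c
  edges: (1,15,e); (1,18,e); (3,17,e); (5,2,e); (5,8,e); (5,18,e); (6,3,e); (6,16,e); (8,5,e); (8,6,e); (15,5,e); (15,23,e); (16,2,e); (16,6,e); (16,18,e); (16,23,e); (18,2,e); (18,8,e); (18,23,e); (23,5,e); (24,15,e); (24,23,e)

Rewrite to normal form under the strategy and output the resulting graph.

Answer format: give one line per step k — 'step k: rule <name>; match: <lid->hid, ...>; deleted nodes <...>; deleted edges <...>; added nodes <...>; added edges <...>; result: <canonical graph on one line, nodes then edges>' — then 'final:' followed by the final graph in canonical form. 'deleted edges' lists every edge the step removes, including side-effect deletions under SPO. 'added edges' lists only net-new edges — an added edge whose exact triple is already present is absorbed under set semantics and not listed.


step 1: rule r1; match: 0->8, 1->5; deleted nodes 5, 8; deleted edges (5,2,e); (5,8,e); (5,18,e); (8,5,e); (8,6,e); (15,5,e); (18,8,e); (23,5,e); added nodes 25; added edges (none); result: nodes: 1:a, 2:c, 3:c, 6:b, 15:b, 16:a, 17:b, 18:a, 23:c, 24:c, 25:a edges: (1,15,e); (1,18,e); (3,17,e); (6,3,e); (6,16,e); (15,23,e); (16,2,e); (16,6,e); (16,18,e); (16,23,e); (18,2,e); (18,23,e); (24,15,e); (24,23,e)
step 2: rule r1; match: 0->16, 1->6; deleted nodes 6, 16; deleted edges (6,3,e); (6,16,e); (16,2,e); (16,6,e); (16,18,e); (16,23,e); added nodes 26; added edges (none); result: nodes: 1:a, 2:c, 3:c, 15:b, 17:b, 18:a, 23:c, 24:c, 25:a, 26:a edges: (1,15,e); (1,18,e); (3,17,e); (15,23,e); (18,2,e); (18,23,e); (24,15,e); (24,23,e)
final:
nodes: 1:a, 2:c, 3:c, 15:b, 17:b, 18:a, 23:c, 24:c, 25:a, 26:a
edges: (1,15,e); (1,18,e); (3,17,e); (15,23,e); (18,2,e); (18,23,e); (24,15,e); (24,23,e)


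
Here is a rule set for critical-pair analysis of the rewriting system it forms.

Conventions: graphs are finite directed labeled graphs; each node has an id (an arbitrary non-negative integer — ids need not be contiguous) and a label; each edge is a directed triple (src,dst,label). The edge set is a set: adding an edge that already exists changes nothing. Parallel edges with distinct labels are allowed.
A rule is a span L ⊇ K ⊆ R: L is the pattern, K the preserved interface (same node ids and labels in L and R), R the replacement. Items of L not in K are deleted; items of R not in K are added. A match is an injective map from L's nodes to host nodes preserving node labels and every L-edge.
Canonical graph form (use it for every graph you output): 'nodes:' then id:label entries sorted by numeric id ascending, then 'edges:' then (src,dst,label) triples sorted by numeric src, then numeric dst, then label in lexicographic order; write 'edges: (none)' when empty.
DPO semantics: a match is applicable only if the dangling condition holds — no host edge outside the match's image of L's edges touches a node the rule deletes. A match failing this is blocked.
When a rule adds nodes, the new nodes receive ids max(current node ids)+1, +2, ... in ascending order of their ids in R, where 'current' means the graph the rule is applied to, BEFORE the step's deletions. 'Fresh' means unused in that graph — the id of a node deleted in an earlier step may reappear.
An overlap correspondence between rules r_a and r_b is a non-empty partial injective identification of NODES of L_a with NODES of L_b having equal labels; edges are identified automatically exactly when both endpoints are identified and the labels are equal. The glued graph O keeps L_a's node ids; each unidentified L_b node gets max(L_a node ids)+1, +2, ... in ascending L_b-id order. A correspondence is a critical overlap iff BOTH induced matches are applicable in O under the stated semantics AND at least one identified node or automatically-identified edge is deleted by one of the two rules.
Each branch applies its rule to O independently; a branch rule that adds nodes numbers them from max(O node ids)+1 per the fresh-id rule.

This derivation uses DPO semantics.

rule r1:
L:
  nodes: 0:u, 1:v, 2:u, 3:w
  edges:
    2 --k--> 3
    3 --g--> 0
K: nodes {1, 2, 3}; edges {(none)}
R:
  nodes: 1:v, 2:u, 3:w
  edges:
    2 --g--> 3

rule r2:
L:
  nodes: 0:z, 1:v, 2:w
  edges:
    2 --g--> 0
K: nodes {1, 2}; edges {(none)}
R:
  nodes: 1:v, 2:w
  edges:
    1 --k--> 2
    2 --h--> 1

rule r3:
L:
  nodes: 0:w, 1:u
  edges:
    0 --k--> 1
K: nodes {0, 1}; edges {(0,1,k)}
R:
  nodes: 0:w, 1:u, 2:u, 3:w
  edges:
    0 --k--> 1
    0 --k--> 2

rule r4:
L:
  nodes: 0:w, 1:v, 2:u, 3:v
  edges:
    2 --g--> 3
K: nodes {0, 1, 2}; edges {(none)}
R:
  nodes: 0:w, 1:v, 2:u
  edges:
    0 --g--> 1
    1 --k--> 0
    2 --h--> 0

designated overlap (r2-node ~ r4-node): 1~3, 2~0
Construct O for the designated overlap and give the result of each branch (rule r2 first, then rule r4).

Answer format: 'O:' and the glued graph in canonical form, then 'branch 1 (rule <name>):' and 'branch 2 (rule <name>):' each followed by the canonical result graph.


O:
nodes: 0:z, 1:v, 2:w, 3:v, 4:u
edges: (2,0,g); (4,1,g)
branch 1 (rule r2):
nodes: 1:v, 2:w, 3:v, 4:u
edges: (1,2,k); (2,1,h); (4,1,g)
branch 2 (rule r4):
nodes: 0:z, 2:w, 3:v, 4:u
edges: (2,0,g); (2,3,g); (3,2,k); (4,2,h)
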